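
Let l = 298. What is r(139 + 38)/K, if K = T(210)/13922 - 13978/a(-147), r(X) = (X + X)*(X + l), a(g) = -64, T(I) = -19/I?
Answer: 3932853624000/5108294893 ≈ 769.90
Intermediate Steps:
r(X) = 2*X*(298 + X) (r(X) = (X + X)*(X + 298) = (2*X)*(298 + X) = 2*X*(298 + X))
K = 5108294893/23388960 (K = -19/210/13922 - 13978/(-64) = -19*1/210*(1/13922) - 13978*(-1/64) = -19/210*1/13922 + 6989/32 = -19/2923620 + 6989/32 = 5108294893/23388960 ≈ 218.41)
r(139 + 38)/K = (2*(139 + 38)*(298 + (139 + 38)))/(5108294893/23388960) = (2*177*(298 + 177))*(23388960/5108294893) = (2*177*475)*(23388960/5108294893) = 168150*(23388960/5108294893) = 3932853624000/5108294893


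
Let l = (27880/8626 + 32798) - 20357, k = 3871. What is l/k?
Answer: 53671973/16695623 ≈ 3.2147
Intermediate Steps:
l = 53671973/4313 (l = (27880*(1/8626) + 32798) - 20357 = (13940/4313 + 32798) - 20357 = 141471714/4313 - 20357 = 53671973/4313 ≈ 12444.)
l/k = (53671973/4313)/3871 = (53671973/4313)*(1/3871) = 53671973/16695623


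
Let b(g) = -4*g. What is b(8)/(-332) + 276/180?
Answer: 2029/1245 ≈ 1.6297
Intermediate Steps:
b(8)/(-332) + 276/180 = -4*8/(-332) + 276/180 = -32*(-1/332) + 276*(1/180) = 8/83 + 23/15 = 2029/1245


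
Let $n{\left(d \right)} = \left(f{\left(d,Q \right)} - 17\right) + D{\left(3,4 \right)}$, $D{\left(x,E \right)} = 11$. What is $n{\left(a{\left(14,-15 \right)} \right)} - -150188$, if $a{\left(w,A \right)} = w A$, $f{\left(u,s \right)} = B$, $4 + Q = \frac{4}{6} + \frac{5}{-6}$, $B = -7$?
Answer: $150175$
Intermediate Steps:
$Q = - \frac{25}{6}$ ($Q = -4 + \left(\frac{4}{6} + \frac{5}{-6}\right) = -4 + \left(4 \cdot \frac{1}{6} + 5 \left(- \frac{1}{6}\right)\right) = -4 + \left(\frac{2}{3} - \frac{5}{6}\right) = -4 - \frac{1}{6} = - \frac{25}{6} \approx -4.1667$)
$f{\left(u,s \right)} = -7$
$a{\left(w,A \right)} = A w$
$n{\left(d \right)} = -13$ ($n{\left(d \right)} = \left(-7 - 17\right) + 11 = -24 + 11 = -13$)
$n{\left(a{\left(14,-15 \right)} \right)} - -150188 = -13 - -150188 = -13 + 150188 = 150175$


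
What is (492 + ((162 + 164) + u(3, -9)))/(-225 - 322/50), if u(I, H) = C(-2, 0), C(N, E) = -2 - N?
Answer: -10225/2893 ≈ -3.5344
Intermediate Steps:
u(I, H) = 0 (u(I, H) = -2 - 1*(-2) = -2 + 2 = 0)
(492 + ((162 + 164) + u(3, -9)))/(-225 - 322/50) = (492 + ((162 + 164) + 0))/(-225 - 322/50) = (492 + (326 + 0))/(-225 - 322*1/50) = (492 + 326)/(-225 - 161/25) = 818/(-5786/25) = 818*(-25/5786) = -10225/2893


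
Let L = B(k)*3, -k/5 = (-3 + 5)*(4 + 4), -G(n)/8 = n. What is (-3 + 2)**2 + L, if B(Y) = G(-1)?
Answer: 25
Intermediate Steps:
G(n) = -8*n
k = -80 (k = -5*(-3 + 5)*(4 + 4) = -10*8 = -5*16 = -80)
B(Y) = 8 (B(Y) = -8*(-1) = 8)
L = 24 (L = 8*3 = 24)
(-3 + 2)**2 + L = (-3 + 2)**2 + 24 = (-1)**2 + 24 = 1 + 24 = 25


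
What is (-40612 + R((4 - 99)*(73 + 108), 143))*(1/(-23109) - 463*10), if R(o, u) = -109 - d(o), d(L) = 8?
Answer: 4357785955159/23109 ≈ 1.8858e+8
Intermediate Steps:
R(o, u) = -117 (R(o, u) = -109 - 1*8 = -109 - 8 = -117)
(-40612 + R((4 - 99)*(73 + 108), 143))*(1/(-23109) - 463*10) = (-40612 - 117)*(1/(-23109) - 463*10) = -40729*(-1/23109 - 4630) = -40729*(-106994671/23109) = 4357785955159/23109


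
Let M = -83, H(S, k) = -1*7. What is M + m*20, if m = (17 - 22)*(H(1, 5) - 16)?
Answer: 2217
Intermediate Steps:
H(S, k) = -7
m = 115 (m = (17 - 22)*(-7 - 16) = -5*(-23) = 115)
M + m*20 = -83 + 115*20 = -83 + 2300 = 2217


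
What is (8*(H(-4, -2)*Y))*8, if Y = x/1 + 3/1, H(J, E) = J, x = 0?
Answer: -768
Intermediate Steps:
Y = 3 (Y = 0/1 + 3/1 = 0*1 + 3*1 = 0 + 3 = 3)
(8*(H(-4, -2)*Y))*8 = (8*(-4*3))*8 = (8*(-12))*8 = -96*8 = -768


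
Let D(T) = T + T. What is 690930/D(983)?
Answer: 345465/983 ≈ 351.44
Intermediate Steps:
D(T) = 2*T
690930/D(983) = 690930/((2*983)) = 690930/1966 = 690930*(1/1966) = 345465/983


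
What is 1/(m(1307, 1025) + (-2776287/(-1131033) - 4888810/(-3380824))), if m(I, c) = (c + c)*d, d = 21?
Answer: 637303918532/27438419616662803 ≈ 2.3227e-5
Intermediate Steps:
m(I, c) = 42*c (m(I, c) = (c + c)*21 = (2*c)*21 = 42*c)
1/(m(1307, 1025) + (-2776287/(-1131033) - 4888810/(-3380824))) = 1/(42*1025 + (-2776287/(-1131033) - 4888810/(-3380824))) = 1/(43050 + (-2776287*(-1/1131033) - 4888810*(-1/3380824))) = 1/(43050 + (925429/377011 + 2444405/1690412)) = 1/(43050 + 2485923860203/637303918532) = 1/(27438419616662803/637303918532) = 637303918532/27438419616662803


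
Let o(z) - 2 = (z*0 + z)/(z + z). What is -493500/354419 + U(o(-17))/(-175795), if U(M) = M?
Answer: -34702287419/24922035242 ≈ -1.3924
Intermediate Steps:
o(z) = 5/2 (o(z) = 2 + (z*0 + z)/(z + z) = 2 + (0 + z)/((2*z)) = 2 + z*(1/(2*z)) = 2 + ½ = 5/2)
-493500/354419 + U(o(-17))/(-175795) = -493500/354419 + (5/2)/(-175795) = -493500*1/354419 + (5/2)*(-1/175795) = -493500/354419 - 1/70318 = -34702287419/24922035242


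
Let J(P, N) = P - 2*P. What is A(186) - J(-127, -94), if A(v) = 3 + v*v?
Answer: 34472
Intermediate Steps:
A(v) = 3 + v**2
J(P, N) = -P
A(186) - J(-127, -94) = (3 + 186**2) - (-1)*(-127) = (3 + 34596) - 1*127 = 34599 - 127 = 34472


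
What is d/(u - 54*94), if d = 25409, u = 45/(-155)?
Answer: -787679/157365 ≈ -5.0054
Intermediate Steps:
u = -9/31 (u = 45*(-1/155) = -9/31 ≈ -0.29032)
d/(u - 54*94) = 25409/(-9/31 - 54*94) = 25409/(-9/31 - 5076) = 25409/(-157365/31) = 25409*(-31/157365) = -787679/157365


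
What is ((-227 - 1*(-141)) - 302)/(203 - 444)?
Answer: 388/241 ≈ 1.6100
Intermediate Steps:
((-227 - 1*(-141)) - 302)/(203 - 444) = ((-227 + 141) - 302)/(-241) = (-86 - 302)*(-1/241) = -388*(-1/241) = 388/241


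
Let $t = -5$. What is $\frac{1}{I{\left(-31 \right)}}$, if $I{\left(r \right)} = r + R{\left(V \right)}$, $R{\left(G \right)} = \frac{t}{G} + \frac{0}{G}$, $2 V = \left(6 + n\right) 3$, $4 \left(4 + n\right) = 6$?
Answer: $- \frac{21}{671} \approx -0.031297$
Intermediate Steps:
$n = - \frac{5}{2}$ ($n = -4 + \frac{1}{4} \cdot 6 = -4 + \frac{3}{2} = - \frac{5}{2} \approx -2.5$)
$V = \frac{21}{4}$ ($V = \frac{\left(6 - \frac{5}{2}\right) 3}{2} = \frac{\frac{7}{2} \cdot 3}{2} = \frac{1}{2} \cdot \frac{21}{2} = \frac{21}{4} \approx 5.25$)
$R{\left(G \right)} = - \frac{5}{G}$ ($R{\left(G \right)} = - \frac{5}{G} + \frac{0}{G} = - \frac{5}{G} + 0 = - \frac{5}{G}$)
$I{\left(r \right)} = - \frac{20}{21} + r$ ($I{\left(r \right)} = r - \frac{5}{\frac{21}{4}} = r - \frac{20}{21} = - \frac{20}{21} + r$)
$\frac{1}{I{\left(-31 \right)}} = \frac{1}{- \frac{20}{21} - 31} = \frac{1}{- \frac{671}{21}} = - \frac{21}{671}$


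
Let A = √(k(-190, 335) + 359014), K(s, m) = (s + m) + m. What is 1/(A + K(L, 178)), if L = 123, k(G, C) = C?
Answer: -479/129908 + √359349/129908 ≈ 0.00092725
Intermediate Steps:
K(s, m) = s + 2*m (K(s, m) = (m + s) + m = s + 2*m)
A = √359349 (A = √(335 + 359014) = √359349 ≈ 599.46)
1/(A + K(L, 178)) = 1/(√359349 + (123 + 2*178)) = 1/(√359349 + (123 + 356)) = 1/(√359349 + 479) = 1/(479 + √359349)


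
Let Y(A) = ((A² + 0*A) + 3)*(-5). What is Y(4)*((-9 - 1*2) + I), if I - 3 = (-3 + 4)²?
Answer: 665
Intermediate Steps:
I = 4 (I = 3 + (-3 + 4)² = 3 + 1² = 3 + 1 = 4)
Y(A) = -15 - 5*A² (Y(A) = ((A² + 0) + 3)*(-5) = (A² + 3)*(-5) = (3 + A²)*(-5) = -15 - 5*A²)
Y(4)*((-9 - 1*2) + I) = (-15 - 5*4²)*((-9 - 1*2) + 4) = (-15 - 5*16)*((-9 - 2) + 4) = (-15 - 80)*(-11 + 4) = -95*(-7) = 665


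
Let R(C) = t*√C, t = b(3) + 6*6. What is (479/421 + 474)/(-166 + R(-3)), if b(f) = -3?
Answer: -33205478/12976483 - 6601089*I*√3/12976483 ≈ -2.5589 - 0.88109*I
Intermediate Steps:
t = 33 (t = -3 + 6*6 = -3 + 36 = 33)
R(C) = 33*√C
(479/421 + 474)/(-166 + R(-3)) = (479/421 + 474)/(-166 + 33*√(-3)) = (479*(1/421) + 474)/(-166 + 33*(I*√3)) = (479/421 + 474)/(-166 + 33*I*√3) = 200033/(421*(-166 + 33*I*√3))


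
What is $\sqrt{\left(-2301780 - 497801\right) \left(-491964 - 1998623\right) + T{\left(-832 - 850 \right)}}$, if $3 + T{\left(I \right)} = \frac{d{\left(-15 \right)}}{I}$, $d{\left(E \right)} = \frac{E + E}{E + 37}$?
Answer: $\frac{\sqrt{2838155012327846266}}{638} \approx 2.6406 \cdot 10^{6}$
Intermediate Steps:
$d{\left(E \right)} = \frac{2 E}{37 + E}$
$T{\left(I \right)} = -3 - \frac{15}{11 I}$ ($T{\left(I \right)} = -3 + \frac{2 \left(-15\right) \frac{1}{37 - 15}}{I} = -3 + \frac{2 \left(-15\right) \frac{1}{22}}{I} = -3 - \frac{15}{11 I}$)
$\sqrt{\left(-2301780 - 497801\right) \left(-491964 - 1998623\right) + T{\left(-832 - 850 \right)}} = \sqrt{\left(-2301780 - 497801\right) \left(-491964 - 1998623\right) - \left(3 + \frac{15}{11 \left(-832 - 850\right)}\right)} = \sqrt{\left(-2799581\right) \left(-2490587\right) - \left(3 + \frac{15}{11 \left(-832 - 850\right)}\right)} = \sqrt{6972600044047 - \left(3 + \frac{15}{11 \left(-1682\right)}\right)} = \sqrt{6972600044047 - \frac{55491}{18502}} = \sqrt{\frac{129007046014902103}{18502}} = \frac{\sqrt{2838155012327846266}}{638}$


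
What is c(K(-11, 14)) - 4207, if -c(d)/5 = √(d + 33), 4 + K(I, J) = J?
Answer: -4207 - 5*√43 ≈ -4239.8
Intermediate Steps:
K(I, J) = -4 + J
c(d) = -5*√(33 + d) (c(d) = -5*√(d + 33) = -5*√(33 + d))
c(K(-11, 14)) - 4207 = -5*√(33 + (-4 + 14)) - 4207 = -5*√(33 + 10) - 4207 = -5*√43 - 4207 = -4207 - 5*√43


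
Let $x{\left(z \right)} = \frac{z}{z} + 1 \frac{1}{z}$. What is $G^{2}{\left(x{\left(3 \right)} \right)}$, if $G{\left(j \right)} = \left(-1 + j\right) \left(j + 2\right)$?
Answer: $\frac{100}{81} \approx 1.2346$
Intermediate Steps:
$x{\left(z \right)} = 1 + \frac{1}{z}$
$G{\left(j \right)} = \left(-1 + j\right) \left(2 + j\right)$
$G^{2}{\left(x{\left(3 \right)} \right)} = \left(-2 + \frac{1 + 3}{3} + \left(\frac{1 + 3}{3}\right)^{2}\right)^{2} = \left(-2 + \frac{1}{3} \cdot 4 + \left(\frac{1}{3} \cdot 4\right)^{2}\right)^{2} = \left(-2 + \frac{4}{3} + \left(\frac{4}{3}\right)^{2}\right)^{2} = \left(-2 + \frac{4}{3} + \frac{16}{9}\right)^{2} = \left(\frac{10}{9}\right)^{2} = \frac{100}{81}$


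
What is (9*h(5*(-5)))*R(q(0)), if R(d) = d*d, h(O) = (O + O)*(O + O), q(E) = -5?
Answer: 562500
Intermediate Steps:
h(O) = 4*O² (h(O) = (2*O)*(2*O) = 4*O²)
R(d) = d²
(9*h(5*(-5)))*R(q(0)) = (9*(4*(5*(-5))²))*(-5)² = (9*(4*(-25)²))*25 = (9*(4*625))*25 = (9*2500)*25 = 22500*25 = 562500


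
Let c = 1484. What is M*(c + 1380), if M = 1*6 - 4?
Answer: 5728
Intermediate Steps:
M = 2 (M = 6 - 4 = 2)
M*(c + 1380) = 2*(1484 + 1380) = 2*2864 = 5728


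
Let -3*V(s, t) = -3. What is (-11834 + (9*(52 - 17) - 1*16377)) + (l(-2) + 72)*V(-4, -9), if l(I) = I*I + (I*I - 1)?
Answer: -27817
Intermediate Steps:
V(s, t) = 1 (V(s, t) = -⅓*(-3) = 1)
l(I) = -1 + 2*I² (l(I) = I² + (I² - 1) = I² + (-1 + I²) = -1 + 2*I²)
(-11834 + (9*(52 - 17) - 1*16377)) + (l(-2) + 72)*V(-4, -9) = (-11834 + (9*(52 - 17) - 1*16377)) + ((-1 + 2*(-2)²) + 72)*1 = (-11834 + (9*35 - 16377)) + ((-1 + 2*4) + 72)*1 = (-11834 + (315 - 16377)) + ((-1 + 8) + 72)*1 = (-11834 - 16062) + (7 + 72)*1 = -27896 + 79*1 = -27896 + 79 = -27817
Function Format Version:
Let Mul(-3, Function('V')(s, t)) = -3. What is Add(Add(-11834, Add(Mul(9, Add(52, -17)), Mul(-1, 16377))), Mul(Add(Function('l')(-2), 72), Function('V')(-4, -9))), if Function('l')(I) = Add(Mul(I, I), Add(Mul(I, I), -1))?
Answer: -27817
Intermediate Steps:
Function('V')(s, t) = 1 (Function('V')(s, t) = Mul(Rational(-1, 3), -3) = 1)
Function('l')(I) = Add(-1, Mul(2, Pow(I, 2))) (Function('l')(I) = Add(Pow(I, 2), Add(Pow(I, 2), -1)) = Add(Pow(I, 2), Add(-1, Pow(I, 2))) = Add(-1, Mul(2, Pow(I, 2))))
Add(Add(-11834, Add(Mul(9, Add(52, -17)), Mul(-1, 16377))), Mul(Add(Function('l')(-2), 72), Function('V')(-4, -9))) = Add(Add(-11834, Add(Mul(9, Add(52, -17)), Mul(-1, 16377))), Mul(Add(Add(-1, Mul(2, Pow(-2, 2))), 72), 1)) = Add(Add(-11834, Add(Mul(9, 35), -16377)), Mul(Add(Add(-1, Mul(2, 4)), 72), 1)) = Add(Add(-11834, Add(315, -16377)), Mul(Add(Add(-1, 8), 72), 1)) = Add(Add(-11834, -16062), Mul(Add(7, 72), 1)) = Add(-27896, Mul(79, 1)) = Add(-27896, 79) = -27817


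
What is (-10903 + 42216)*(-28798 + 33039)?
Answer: 132798433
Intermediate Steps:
(-10903 + 42216)*(-28798 + 33039) = 31313*4241 = 132798433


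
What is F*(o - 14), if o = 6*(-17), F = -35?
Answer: 4060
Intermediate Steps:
o = -102
F*(o - 14) = -35*(-102 - 14) = -35*(-116) = 4060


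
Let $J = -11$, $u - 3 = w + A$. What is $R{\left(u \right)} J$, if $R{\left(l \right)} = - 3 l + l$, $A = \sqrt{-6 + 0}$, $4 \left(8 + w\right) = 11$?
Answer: $- \frac{99}{2} + 22 i \sqrt{6} \approx -49.5 + 53.889 i$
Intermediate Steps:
$w = - \frac{21}{4}$ ($w = -8 + \frac{1}{4} \cdot 11 = -8 + \frac{11}{4} = - \frac{21}{4} \approx -5.25$)
$A = i \sqrt{6}$ ($A = \sqrt{-6} = i \sqrt{6} \approx 2.4495 i$)
$u = - \frac{9}{4} + i \sqrt{6}$ ($u = 3 - \left(\frac{21}{4} - i \sqrt{6}\right) = - \frac{9}{4} + i \sqrt{6} \approx -2.25 + 2.4495 i$)
$R{\left(l \right)} = - 2 l$
$R{\left(u \right)} J = - 2 \left(- \frac{9}{4} + i \sqrt{6}\right) \left(-11\right) = \left(\frac{9}{2} - 2 i \sqrt{6}\right) \left(-11\right) = - \frac{99}{2} + 22 i \sqrt{6}$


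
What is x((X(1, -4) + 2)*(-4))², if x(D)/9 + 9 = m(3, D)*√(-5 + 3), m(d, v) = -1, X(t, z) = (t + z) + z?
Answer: 6399 + 1458*I*√2 ≈ 6399.0 + 2061.9*I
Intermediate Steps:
X(t, z) = t + 2*z
x(D) = -81 - 9*I*√2 (x(D) = -81 + 9*(-√(-5 + 3)) = -81 + 9*(-√(-2)) = -81 + 9*(-I*√2) = -81 - 9*I*√2)
x((X(1, -4) + 2)*(-4))² = (-81 - 9*I*√2)²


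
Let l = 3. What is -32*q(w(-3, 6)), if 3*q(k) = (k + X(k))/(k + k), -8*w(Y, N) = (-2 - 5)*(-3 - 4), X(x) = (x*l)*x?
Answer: 278/3 ≈ 92.667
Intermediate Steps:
X(x) = 3*x² (X(x) = (x*3)*x = (3*x)*x = 3*x²)
w(Y, N) = -49/8 (w(Y, N) = -(-2 - 5)*(-3 - 4)/8 = -(-7)*(-7)/8 = -⅛*49 = -49/8)
q(k) = (k + 3*k²)/(6*k) (q(k) = ((k + 3*k²)/(k + k))/3 = ((k + 3*k²)/((2*k)))/3 = ((k + 3*k²)*(1/(2*k)))/3 = ((k + 3*k²)/(2*k))/3 = (k + 3*k²)/(6*k))
-32*q(w(-3, 6)) = -32*(⅙ + (½)*(-49/8)) = -32*(⅙ - 49/16) = -32*(-139/48) = 278/3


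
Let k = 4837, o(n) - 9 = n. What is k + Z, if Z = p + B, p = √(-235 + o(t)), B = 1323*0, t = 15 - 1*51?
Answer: 4837 + I*√262 ≈ 4837.0 + 16.186*I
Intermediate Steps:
t = -36 (t = 15 - 51 = -36)
o(n) = 9 + n
B = 0
p = I*√262 (p = √(-235 + (9 - 36)) = √(-235 - 27) = √(-262) = I*√262 ≈ 16.186*I)
Z = I*√262 (Z = I*√262 + 0 = I*√262 ≈ 16.186*I)
k + Z = 4837 + I*√262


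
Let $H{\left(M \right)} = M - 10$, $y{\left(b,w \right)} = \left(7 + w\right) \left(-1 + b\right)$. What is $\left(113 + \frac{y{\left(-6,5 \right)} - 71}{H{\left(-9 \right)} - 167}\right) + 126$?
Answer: $\frac{1439}{6} \approx 239.83$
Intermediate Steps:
$y{\left(b,w \right)} = \left(-1 + b\right) \left(7 + w\right)$
$H{\left(M \right)} = -10 + M$
$\left(113 + \frac{y{\left(-6,5 \right)} - 71}{H{\left(-9 \right)} - 167}\right) + 126 = \left(113 + \frac{\left(-7 - 5 + 7 \left(-6\right) - 30\right) - 71}{\left(-10 - 9\right) - 167}\right) + 126 = \left(113 + \frac{\left(-7 - 5 - 42 - 30\right) - 71}{-19 - 167}\right) + 126 = \left(113 + \frac{-84 - 71}{-186}\right) + 126 = \left(113 - - \frac{5}{6}\right) + 126 = \left(113 + \frac{5}{6}\right) + 126 = \frac{683}{6} + 126 = \frac{1439}{6}$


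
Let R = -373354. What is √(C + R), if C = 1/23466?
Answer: I*√205588558381758/23466 ≈ 611.03*I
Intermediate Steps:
C = 1/23466 ≈ 4.2615e-5
√(C + R) = √(1/23466 - 373354) = √(-8761124963/23466) = I*√205588558381758/23466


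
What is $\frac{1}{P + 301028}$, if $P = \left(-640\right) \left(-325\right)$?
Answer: $\frac{1}{509028} \approx 1.9645 \cdot 10^{-6}$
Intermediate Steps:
$P = 208000$
$\frac{1}{P + 301028} = \frac{1}{208000 + 301028} = \frac{1}{509028}$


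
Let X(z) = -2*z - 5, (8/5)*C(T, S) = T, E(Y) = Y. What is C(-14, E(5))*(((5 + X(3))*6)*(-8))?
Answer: -2520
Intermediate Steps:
C(T, S) = 5*T/8
X(z) = -5 - 2*z
C(-14, E(5))*(((5 + X(3))*6)*(-8)) = ((5/8)*(-14))*(((5 + (-5 - 2*3))*6)*(-8)) = -35*(5 + (-5 - 6))*6*(-8)/4 = -35*(5 - 11)*6*(-8)/4 = -35*(-6*6)*(-8)/4 = -(-315)*(-8) = -35/4*288 = -2520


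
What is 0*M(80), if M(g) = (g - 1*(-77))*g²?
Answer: 0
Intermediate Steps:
M(g) = g²*(77 + g) (M(g) = (g + 77)*g² = (77 + g)*g² = g²*(77 + g))
0*M(80) = 0*(80²*(77 + 80)) = 0*(6400*157) = 0*1004800 = 0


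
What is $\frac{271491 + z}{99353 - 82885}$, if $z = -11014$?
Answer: $\frac{260477}{16468} \approx 15.817$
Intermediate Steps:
$\frac{271491 + z}{99353 - 82885} = \frac{271491 - 11014}{99353 - 82885} = \frac{260477}{16468}$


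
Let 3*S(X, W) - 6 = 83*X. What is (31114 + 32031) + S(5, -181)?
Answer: 189856/3 ≈ 63285.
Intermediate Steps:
S(X, W) = 2 + 83*X/3 (S(X, W) = 2 + (83*X)/3 = 2 + 83*X/3)
(31114 + 32031) + S(5, -181) = (31114 + 32031) + (2 + (83/3)*5) = 63145 + (2 + 415/3) = 63145 + 421/3 = 189856/3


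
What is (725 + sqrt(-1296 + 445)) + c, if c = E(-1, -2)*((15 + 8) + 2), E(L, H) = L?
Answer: 700 + I*sqrt(851) ≈ 700.0 + 29.172*I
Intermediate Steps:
c = -25 (c = -((15 + 8) + 2) = -(23 + 2) = -1*25 = -25)
(725 + sqrt(-1296 + 445)) + c = (725 + sqrt(-1296 + 445)) - 25 = (725 + sqrt(-851)) - 25 = (725 + I*sqrt(851)) - 25 = 700 + I*sqrt(851)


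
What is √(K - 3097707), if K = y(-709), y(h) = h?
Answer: 4*I*√193651 ≈ 1760.2*I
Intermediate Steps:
K = -709
√(K - 3097707) = √(-709 - 3097707) = √(-3098416) = 4*I*√193651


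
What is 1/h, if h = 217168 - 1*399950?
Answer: -1/182782 ≈ -5.4710e-6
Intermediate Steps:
h = -182782 (h = 217168 - 399950 = -182782)
1/h = 1/(-182782) = -1/182782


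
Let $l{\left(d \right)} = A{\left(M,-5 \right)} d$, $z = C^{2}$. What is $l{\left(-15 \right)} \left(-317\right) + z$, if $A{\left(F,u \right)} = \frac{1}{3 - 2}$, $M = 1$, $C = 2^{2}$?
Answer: $4771$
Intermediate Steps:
$C = 4$
$A{\left(F,u \right)} = 1$ ($A{\left(F,u \right)} = 1^{-1} = 1$)
$z = 16$ ($z = 4^{2} = 16$)
$l{\left(d \right)} = d$ ($l{\left(d \right)} = 1 d = d$)
$l{\left(-15 \right)} \left(-317\right) + z = \left(-15\right) \left(-317\right) + 16 = 4755 + 16 = 4771$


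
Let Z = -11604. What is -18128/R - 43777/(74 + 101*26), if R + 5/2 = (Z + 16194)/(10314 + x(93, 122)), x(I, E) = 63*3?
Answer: 2533960981/288900 ≈ 8771.1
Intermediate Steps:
x(I, E) = 189
R = -1605/778 (R = -5/2 + (-11604 + 16194)/(10314 + 189) = -5/2 + 4590/10503 = -5/2 + 4590*(1/10503) = -5/2 + 170/389 = -1605/778 ≈ -2.0630)
-18128/R - 43777/(74 + 101*26) = -18128/(-1605/778) - 43777/(74 + 101*26) = -18128*(-778/1605) - 43777/(74 + 2626) = 14103584/1605 - 43777/2700 = 2533960981/288900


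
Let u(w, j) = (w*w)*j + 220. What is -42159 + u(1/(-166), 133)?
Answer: -1155670951/27556 ≈ -41939.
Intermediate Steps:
u(w, j) = 220 + j*w² (u(w, j) = w²*j + 220 = j*w² + 220 = 220 + j*w²)
-42159 + u(1/(-166), 133) = -42159 + (220 + 133*(1/(-166))²) = -42159 + (220 + 133*(-1/166)²) = -42159 + (220 + 133*(1/27556)) = -42159 + (220 + 133/27556) = -42159 + 6062453/27556 = -1155670951/27556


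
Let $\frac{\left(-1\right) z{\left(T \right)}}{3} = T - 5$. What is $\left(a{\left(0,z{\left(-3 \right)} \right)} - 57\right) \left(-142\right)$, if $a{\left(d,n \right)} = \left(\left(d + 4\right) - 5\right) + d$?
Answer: $8236$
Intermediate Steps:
$z{\left(T \right)} = 15 - 3 T$ ($z{\left(T \right)} = - 3 \left(T - 5\right) = - 3 \left(-5 + T\right) = 15 - 3 T$)
$a{\left(d,n \right)} = -1 + 2 d$ ($a{\left(d,n \right)} = \left(\left(4 + d\right) - 5\right) + d = \left(-1 + d\right) + d = -1 + 2 d$)
$\left(a{\left(0,z{\left(-3 \right)} \right)} - 57\right) \left(-142\right) = \left(\left(-1 + 2 \cdot 0\right) - 57\right) \left(-142\right) = \left(\left(-1 + 0\right) - 57\right) \left(-142\right) = \left(-1 - 57\right) \left(-142\right) = \left(-58\right) \left(-142\right) = 8236$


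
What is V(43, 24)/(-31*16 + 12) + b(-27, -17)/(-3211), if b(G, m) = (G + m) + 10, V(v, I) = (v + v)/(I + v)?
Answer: 413203/52063154 ≈ 0.0079366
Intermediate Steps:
V(v, I) = 2*v/(I + v) (V(v, I) = (2*v)/(I + v) = 2*v/(I + v))
b(G, m) = 10 + G + m
V(43, 24)/(-31*16 + 12) + b(-27, -17)/(-3211) = (2*43/(24 + 43))/(-31*16 + 12) + (10 - 27 - 17)/(-3211) = (2*43/67)/(-496 + 12) - 34*(-1/3211) = (2*43*(1/67))/(-484) + 34/3211 = (86/67)*(-1/484) + 34/3211 = -43/16214 + 34/3211 = 413203/52063154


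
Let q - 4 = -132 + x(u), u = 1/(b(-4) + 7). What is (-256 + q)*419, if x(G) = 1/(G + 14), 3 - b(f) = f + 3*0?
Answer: -31690646/197 ≈ -1.6087e+5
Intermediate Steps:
b(f) = 3 - f (b(f) = 3 - (f + 3*0) = 3 - (f + 0) = 3 - f)
u = 1/14 (u = 1/((3 - 1*(-4)) + 7) = 1/((3 + 4) + 7) = 1/(7 + 7) = 1/14 ≈ 0.071429)
x(G) = 1/(14 + G)
q = -25202/197 (q = 4 + (-132 + 1/(14 + 1/14)) = 4 + (-132 + 1/(197/14)) = 4 + (-132 + 14/197) = 4 - 25990/197 = -25202/197 ≈ -127.93)
(-256 + q)*419 = (-256 - 25202/197)*419 = -75634/197*419 = -31690646/197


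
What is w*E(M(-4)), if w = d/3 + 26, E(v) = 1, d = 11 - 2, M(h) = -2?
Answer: 29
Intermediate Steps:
d = 9
w = 29 (w = 9/3 + 26 = (⅓)*9 + 26 = 3 + 26 = 29)
w*E(M(-4)) = 29*1 = 29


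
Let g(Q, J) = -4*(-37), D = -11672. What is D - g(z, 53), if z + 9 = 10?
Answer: -11820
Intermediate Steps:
z = 1 (z = -9 + 10 = 1)
g(Q, J) = 148
D - g(z, 53) = -11672 - 1*148 = -11672 - 148 = -11820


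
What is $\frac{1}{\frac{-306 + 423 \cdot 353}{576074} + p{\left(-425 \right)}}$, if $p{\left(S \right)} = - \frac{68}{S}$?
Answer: $\frac{14401850}{6029621} \approx 2.3885$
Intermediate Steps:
$\frac{1}{\frac{-306 + 423 \cdot 353}{576074} + p{\left(-425 \right)}} = \frac{1}{\frac{-306 + 423 \cdot 353}{576074} - \frac{68}{-425}} = \frac{1}{\left(-306 + 149319\right) \frac{1}{576074} - - \frac{4}{25}} = \frac{1}{149013 \cdot \frac{1}{576074} + \frac{4}{25}} = \frac{1}{\frac{149013}{576074} + \frac{4}{25}} = \frac{1}{\frac{6029621}{14401850}} = \frac{14401850}{6029621}$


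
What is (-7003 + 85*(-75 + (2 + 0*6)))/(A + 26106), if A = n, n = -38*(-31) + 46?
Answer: -6604/13665 ≈ -0.48328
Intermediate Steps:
n = 1224 (n = 1178 + 46 = 1224)
A = 1224
(-7003 + 85*(-75 + (2 + 0*6)))/(A + 26106) = (-7003 + 85*(-75 + (2 + 0*6)))/(1224 + 26106) = (-7003 + 85*(-75 + (2 + 0)))/27330 = (-7003 + 85*(-75 + 2))*(1/27330) = (-7003 + 85*(-73))*(1/27330) = (-7003 - 6205)*(1/27330) = -13208*1/27330 = -6604/13665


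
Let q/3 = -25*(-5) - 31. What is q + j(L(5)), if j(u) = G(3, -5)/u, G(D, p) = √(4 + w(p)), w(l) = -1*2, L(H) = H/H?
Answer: 282 + √2 ≈ 283.41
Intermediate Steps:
L(H) = 1
w(l) = -2
G(D, p) = √2 (G(D, p) = √(4 - 2) = √2)
q = 282 (q = 3*(-25*(-5) - 31) = 3*(125 - 31) = 3*94 = 282)
j(u) = √2/u
q + j(L(5)) = 282 + √2/1 = 282 + √2*1 = 282 + √2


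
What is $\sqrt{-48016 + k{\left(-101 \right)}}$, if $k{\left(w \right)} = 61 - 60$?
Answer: $3 i \sqrt{5335} \approx 219.12 i$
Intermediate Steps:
$k{\left(w \right)} = 1$ ($k{\left(w \right)} = 61 - 60 = 1$)
$\sqrt{-48016 + k{\left(-101 \right)}} = \sqrt{-48016 + 1} = \sqrt{-48015} = 3 i \sqrt{5335}$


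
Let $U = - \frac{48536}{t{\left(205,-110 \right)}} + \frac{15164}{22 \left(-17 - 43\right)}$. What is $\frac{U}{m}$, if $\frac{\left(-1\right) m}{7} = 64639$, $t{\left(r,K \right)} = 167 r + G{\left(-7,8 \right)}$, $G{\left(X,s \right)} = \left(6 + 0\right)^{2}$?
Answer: $\frac{145938241}{5117211720390} \approx 2.8519 \cdot 10^{-5}$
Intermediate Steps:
$G{\left(X,s \right)} = 36$ ($G{\left(X,s \right)} = 6^{2} = 36$)
$t{\left(r,K \right)} = 36 + 167 r$ ($t{\left(r,K \right)} = 167 r + 36 = 36 + 167 r$)
$m = -452473$ ($m = \left(-7\right) 64639 = -452473$)
$U = - \frac{145938241}{11309430}$ ($U = - \frac{48536}{36 + 167 \cdot 205} + \frac{15164}{22 \left(-17 - 43\right)} = - \frac{48536}{36 + 34235} + \frac{15164}{22 \left(-60\right)} = - \frac{48536}{34271} + \frac{15164}{-1320} = \left(-48536\right) \frac{1}{34271} + 15164 \left(- \frac{1}{1320}\right) = - \frac{48536}{34271} - \frac{3791}{330} = - \frac{145938241}{11309430} \approx -12.904$)
$\frac{U}{m} = - \frac{145938241}{11309430 \left(-452473\right)} = \left(- \frac{145938241}{11309430}\right) \left(- \frac{1}{452473}\right) = \frac{145938241}{5117211720390}$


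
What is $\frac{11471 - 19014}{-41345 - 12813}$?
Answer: $\frac{7543}{54158} \approx 0.13928$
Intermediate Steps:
$\frac{11471 - 19014}{-41345 - 12813} = - \frac{7543}{-54158} = \left(-7543\right) \left(- \frac{1}{54158}\right) = \frac{7543}{54158}$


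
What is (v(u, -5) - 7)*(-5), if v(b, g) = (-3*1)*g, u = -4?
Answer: -40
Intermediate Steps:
v(b, g) = -3*g
(v(u, -5) - 7)*(-5) = (-3*(-5) - 7)*(-5) = (15 - 7)*(-5) = 8*(-5) = -40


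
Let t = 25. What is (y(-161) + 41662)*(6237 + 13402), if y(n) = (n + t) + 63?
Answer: 816766371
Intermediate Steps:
y(n) = 88 + n (y(n) = (n + 25) + 63 = (25 + n) + 63 = 88 + n)
(y(-161) + 41662)*(6237 + 13402) = ((88 - 161) + 41662)*(6237 + 13402) = (-73 + 41662)*19639 = 41589*19639 = 816766371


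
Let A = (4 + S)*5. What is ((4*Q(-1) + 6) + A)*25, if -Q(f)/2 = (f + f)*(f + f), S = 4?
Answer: 350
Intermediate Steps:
Q(f) = -8*f² (Q(f) = -2*(f + f)*(f + f) = -2*2*f*2*f = -8*f²)
A = 40 (A = (4 + 4)*5 = 8*5 = 40)
((4*Q(-1) + 6) + A)*25 = ((4*(-8*(-1)²) + 6) + 40)*25 = ((4*(-8*1) + 6) + 40)*25 = ((4*(-8) + 6) + 40)*25 = ((-32 + 6) + 40)*25 = (-26 + 40)*25 = 14*25 = 350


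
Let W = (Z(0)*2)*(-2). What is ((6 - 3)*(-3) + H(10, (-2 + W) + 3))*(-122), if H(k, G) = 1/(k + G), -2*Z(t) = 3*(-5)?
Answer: 20984/19 ≈ 1104.4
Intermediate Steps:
Z(t) = 15/2 (Z(t) = -3*(-5)/2 = -½*(-15) = 15/2)
W = -30 (W = ((15/2)*2)*(-2) = 15*(-2) = -30)
H(k, G) = 1/(G + k)
((6 - 3)*(-3) + H(10, (-2 + W) + 3))*(-122) = ((6 - 3)*(-3) + 1/(((-2 - 30) + 3) + 10))*(-122) = (3*(-3) + 1/((-32 + 3) + 10))*(-122) = (-9 + 1/(-29 + 10))*(-122) = (-9 + 1/(-19))*(-122) = (-9 - 1/19)*(-122) = -172/19*(-122) = 20984/19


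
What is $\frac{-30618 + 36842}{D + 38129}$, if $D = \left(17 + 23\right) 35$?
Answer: $\frac{6224}{39529} \approx 0.15745$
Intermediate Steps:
$D = 1400$ ($D = 40 \cdot 35 = 1400$)
$\frac{-30618 + 36842}{D + 38129} = \frac{-30618 + 36842}{1400 + 38129} = \frac{6224}{39529}$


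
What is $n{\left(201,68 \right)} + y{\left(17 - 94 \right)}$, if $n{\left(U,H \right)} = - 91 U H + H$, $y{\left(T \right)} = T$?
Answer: $-1243797$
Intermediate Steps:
$n{\left(U,H \right)} = H - 91 H U$ ($n{\left(U,H \right)} = - 91 H U + H = H - 91 H U$)
$n{\left(201,68 \right)} + y{\left(17 - 94 \right)} = 68 \left(1 - 18291\right) + \left(17 - 94\right) = 68 \left(-18290\right) - 77 = -1243720 - 77 = -1243797$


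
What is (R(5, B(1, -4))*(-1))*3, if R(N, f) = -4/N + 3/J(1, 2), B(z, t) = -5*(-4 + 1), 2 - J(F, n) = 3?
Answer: 57/5 ≈ 11.400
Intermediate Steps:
J(F, n) = -1 (J(F, n) = 2 - 1*3 = 2 - 3 = -1)
B(z, t) = 15 (B(z, t) = -5*(-3) = 15)
R(N, f) = -3 - 4/N (R(N, f) = -4/N + 3/(-1) = -4/N + 3*(-1) = -4/N - 3 = -3 - 4/N)
(R(5, B(1, -4))*(-1))*3 = ((-3 - 4/5)*(-1))*3 = ((-3 - 4*⅕)*(-1))*3 = ((-3 - ⅘)*(-1))*3 = -19/5*(-1)*3 = (19/5)*3 = 57/5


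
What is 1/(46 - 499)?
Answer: -1/453 ≈ -0.0022075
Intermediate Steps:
1/(46 - 499) = 1/(-453) = -1/453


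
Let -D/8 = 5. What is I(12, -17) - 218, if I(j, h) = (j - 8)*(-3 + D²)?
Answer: 6170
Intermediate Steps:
D = -40 (D = -8*5 = -40)
I(j, h) = -12776 + 1597*j (I(j, h) = (j - 8)*(-3 + (-40)²) = (-8 + j)*(-3 + 1600) = (-8 + j)*1597 = -12776 + 1597*j)
I(12, -17) - 218 = (-12776 + 1597*12) - 218 = (-12776 + 19164) - 218 = 6388 - 218 = 6170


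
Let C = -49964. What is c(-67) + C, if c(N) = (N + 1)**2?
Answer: -45608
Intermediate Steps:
c(N) = (1 + N)**2
c(-67) + C = (1 - 67)**2 - 49964 = (-66)**2 - 49964 = 4356 - 49964 = -45608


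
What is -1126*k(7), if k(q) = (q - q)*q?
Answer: 0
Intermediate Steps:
k(q) = 0 (k(q) = 0*q = 0)
-1126*k(7) = -1126*0 = 0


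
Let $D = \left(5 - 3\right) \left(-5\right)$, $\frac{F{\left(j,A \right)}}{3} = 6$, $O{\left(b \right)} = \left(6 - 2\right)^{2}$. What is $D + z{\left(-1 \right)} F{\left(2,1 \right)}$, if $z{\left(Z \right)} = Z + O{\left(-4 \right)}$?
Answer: $260$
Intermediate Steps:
$O{\left(b \right)} = 16$ ($O{\left(b \right)} = 4^{2} = 16$)
$F{\left(j,A \right)} = 18$ ($F{\left(j,A \right)} = 3 \cdot 6 = 18$)
$z{\left(Z \right)} = 16 + Z$ ($z{\left(Z \right)} = Z + 16 = 16 + Z$)
$D = -10$ ($D = 2 \left(-5\right) = -10$)
$D + z{\left(-1 \right)} F{\left(2,1 \right)} = -10 + \left(16 - 1\right) 18 = -10 + 15 \cdot 18 = -10 + 270 = 260$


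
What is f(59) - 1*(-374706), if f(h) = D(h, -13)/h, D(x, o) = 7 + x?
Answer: 22107720/59 ≈ 3.7471e+5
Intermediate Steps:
f(h) = (7 + h)/h
f(59) - 1*(-374706) = (7 + 59)/59 - 1*(-374706) = (1/59)*66 + 374706 = 66/59 + 374706 = 22107720/59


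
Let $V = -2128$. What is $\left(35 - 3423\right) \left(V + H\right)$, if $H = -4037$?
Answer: $20887020$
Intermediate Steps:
$\left(35 - 3423\right) \left(V + H\right) = \left(35 - 3423\right) \left(-2128 - 4037\right) = \left(-3388\right) \left(-6165\right) = 20887020$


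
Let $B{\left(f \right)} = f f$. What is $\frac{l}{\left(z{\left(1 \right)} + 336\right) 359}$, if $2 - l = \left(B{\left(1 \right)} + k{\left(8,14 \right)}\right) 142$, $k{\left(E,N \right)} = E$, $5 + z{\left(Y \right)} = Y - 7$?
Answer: $- \frac{1276}{116675} \approx -0.010936$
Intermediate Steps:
$B{\left(f \right)} = f^{2}$
$z{\left(Y \right)} = -12 + Y$ ($z{\left(Y \right)} = -5 + \left(Y - 7\right) = -5 + \left(-7 + Y\right) = -12 + Y$)
$l = -1276$ ($l = 2 - \left(1^{2} + 8\right) 142 = 2 - \left(1 + 8\right) 142 = 2 - 9 \cdot 142 = 2 - 1278 = -1276$)
$\frac{l}{\left(z{\left(1 \right)} + 336\right) 359} = - \frac{1276}{\left(\left(-12 + 1\right) + 336\right) 359} = - \frac{1276}{\left(-11 + 336\right) 359} = - \frac{1276}{325 \cdot 359} = - \frac{1276}{116675}$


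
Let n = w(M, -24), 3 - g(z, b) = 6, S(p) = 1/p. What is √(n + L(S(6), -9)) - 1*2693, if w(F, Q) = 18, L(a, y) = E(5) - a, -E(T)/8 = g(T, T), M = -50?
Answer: -2693 + √1506/6 ≈ -2686.5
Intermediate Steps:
g(z, b) = -3 (g(z, b) = 3 - 1*6 = 3 - 6 = -3)
E(T) = 24 (E(T) = -8*(-3) = 24)
L(a, y) = 24 - a
n = 18
√(n + L(S(6), -9)) - 1*2693 = √(18 + (24 - 1/6)) - 1*2693 = √(18 + (24 - 1*⅙)) - 2693 = √(18 + (24 - ⅙)) - 2693 = √(18 + 143/6) - 2693 = √(251/6) - 2693 = √1506/6 - 2693 = -2693 + √1506/6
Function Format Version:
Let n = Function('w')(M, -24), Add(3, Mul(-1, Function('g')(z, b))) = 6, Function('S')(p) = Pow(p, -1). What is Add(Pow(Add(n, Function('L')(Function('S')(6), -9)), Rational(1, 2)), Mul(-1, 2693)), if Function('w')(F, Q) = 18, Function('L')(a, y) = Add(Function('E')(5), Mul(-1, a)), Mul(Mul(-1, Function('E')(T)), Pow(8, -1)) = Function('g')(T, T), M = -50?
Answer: Add(-2693, Mul(Rational(1, 6), Pow(1506, Rational(1, 2)))) ≈ -2686.5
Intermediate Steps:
Function('g')(z, b) = -3 (Function('g')(z, b) = Add(3, Mul(-1, 6)) = Add(3, -6) = -3)
Function('E')(T) = 24 (Function('E')(T) = Mul(-8, -3) = 24)
Function('L')(a, y) = Add(24, Mul(-1, a))
n = 18
Add(Pow(Add(n, Function('L')(Function('S')(6), -9)), Rational(1, 2)), Mul(-1, 2693)) = Add(Pow(Add(18, Add(24, Mul(-1, Pow(6, -1)))), Rational(1, 2)), Mul(-1, 2693)) = Add(Pow(Add(18, Add(24, Mul(-1, Rational(1, 6)))), Rational(1, 2)), -2693) = Add(Pow(Add(18, Add(24, Rational(-1, 6))), Rational(1, 2)), -2693) = Add(Pow(Add(18, Rational(143, 6)), Rational(1, 2)), -2693) = Add(Pow(Rational(251, 6), Rational(1, 2)), -2693) = Add(Mul(Rational(1, 6), Pow(1506, Rational(1, 2))), -2693) = Add(-2693, Mul(Rational(1, 6), Pow(1506, Rational(1, 2))))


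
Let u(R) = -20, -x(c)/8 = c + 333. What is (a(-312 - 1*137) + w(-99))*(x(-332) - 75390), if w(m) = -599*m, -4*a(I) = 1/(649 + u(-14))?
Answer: -5624740374185/1258 ≈ -4.4712e+9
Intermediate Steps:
x(c) = -2664 - 8*c (x(c) = -8*(c + 333) = -8*(333 + c) = -2664 - 8*c)
a(I) = -1/2516 (a(I) = -1/(4*(649 - 20)) = -¼/629 = -¼*1/629 = -1/2516)
(a(-312 - 1*137) + w(-99))*(x(-332) - 75390) = (-1/2516 - 599*(-99))*((-2664 - 8*(-332)) - 75390) = (-1/2516 + 59301)*((-2664 + 2656) - 75390) = 149201315*(-8 - 75390)/2516 = (149201315/2516)*(-75398) = -5624740374185/1258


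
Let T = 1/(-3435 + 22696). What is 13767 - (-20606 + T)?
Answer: 662058352/19261 ≈ 34373.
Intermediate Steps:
T = 1/19261 ≈ 5.1918e-5
13767 - (-20606 + T) = 13767 - (-20606 + 1/19261) = 13767 - 1*(-396892165/19261) = 13767 + 396892165/19261 = 662058352/19261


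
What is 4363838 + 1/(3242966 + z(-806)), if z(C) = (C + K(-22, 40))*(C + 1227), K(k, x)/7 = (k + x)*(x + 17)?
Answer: 25865611151557/5927262 ≈ 4.3638e+6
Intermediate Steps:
K(k, x) = 7*(17 + x)*(k + x) (K(k, x) = 7*((k + x)*(x + 17)) = 7*((k + x)*(17 + x)) = 7*((17 + x)*(k + x)) = 7*(17 + x)*(k + x))
z(C) = (1227 + C)*(7182 + C) (z(C) = (C + (7*40² + 119*(-22) + 119*40 + 7*(-22)*40))*(C + 1227) = (C + (7*1600 - 2618 + 4760 - 6160))*(1227 + C) = (C + (11200 - 2618 + 4760 - 6160))*(1227 + C) = (C + 7182)*(1227 + C) = (7182 + C)*(1227 + C) = (1227 + C)*(7182 + C))
4363838 + 1/(3242966 + z(-806)) = 4363838 + 1/(3242966 + (8812314 + (-806)² + 8409*(-806))) = 4363838 + 1/(3242966 + (8812314 + 649636 - 6777654)) = 4363838 + 1/(3242966 + 2684296) = 4363838 + 1/5927262 = 25865611151557/5927262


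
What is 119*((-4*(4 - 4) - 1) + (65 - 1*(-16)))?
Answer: 9520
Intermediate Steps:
119*((-4*(4 - 4) - 1) + (65 - 1*(-16))) = 119*((-4*0 - 1) + (65 + 16)) = 119*((0 - 1) + 81) = 119*(-1 + 81) = 119*80 = 9520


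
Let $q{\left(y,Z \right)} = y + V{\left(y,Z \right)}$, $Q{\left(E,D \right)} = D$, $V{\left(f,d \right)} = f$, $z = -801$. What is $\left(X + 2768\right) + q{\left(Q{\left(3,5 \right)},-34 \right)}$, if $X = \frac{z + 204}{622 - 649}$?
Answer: $\frac{25201}{9} \approx 2800.1$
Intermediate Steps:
$X = \frac{199}{9}$ ($X = \frac{-801 + 204}{622 - 649} = - \frac{597}{-27} = \left(-597\right) \left(- \frac{1}{27}\right) = \frac{199}{9} \approx 22.111$)
$q{\left(y,Z \right)} = 2 y$ ($q{\left(y,Z \right)} = y + y = 2 y$)
$\left(X + 2768\right) + q{\left(Q{\left(3,5 \right)},-34 \right)} = \left(\frac{199}{9} + 2768\right) + 2 \cdot 5 = \frac{25111}{9} + 10 = \frac{25201}{9}$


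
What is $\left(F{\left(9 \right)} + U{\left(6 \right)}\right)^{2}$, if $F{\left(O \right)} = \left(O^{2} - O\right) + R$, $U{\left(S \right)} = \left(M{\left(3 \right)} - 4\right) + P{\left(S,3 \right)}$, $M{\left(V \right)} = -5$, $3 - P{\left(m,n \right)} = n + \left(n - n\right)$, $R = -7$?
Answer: $3136$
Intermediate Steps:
$P{\left(m,n \right)} = 3 - n$ ($P{\left(m,n \right)} = 3 - \left(n + \left(n - n\right)\right) = 3 - \left(n + 0\right) = 3 - n$)
$U{\left(S \right)} = -9$ ($U{\left(S \right)} = \left(-5 - 4\right) + \left(3 - 3\right) = -9 + \left(3 - 3\right) = -9 + 0 = -9$)
$F{\left(O \right)} = -7 + O^{2} - O$ ($F{\left(O \right)} = \left(O^{2} - O\right) - 7 = -7 + O^{2} - O$)
$\left(F{\left(9 \right)} + U{\left(6 \right)}\right)^{2} = \left(\left(-7 + 9^{2} - 9\right) - 9\right)^{2} = \left(\left(-7 + 81 - 9\right) - 9\right)^{2} = \left(65 - 9\right)^{2} = 56^{2} = 3136$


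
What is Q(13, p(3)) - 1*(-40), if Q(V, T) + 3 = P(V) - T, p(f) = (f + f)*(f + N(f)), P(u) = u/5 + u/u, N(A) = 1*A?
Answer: 23/5 ≈ 4.6000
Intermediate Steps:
N(A) = A
P(u) = 1 + u/5 (P(u) = u*(⅕) + 1 = u/5 + 1 = 1 + u/5)
p(f) = 4*f² (p(f) = (f + f)*(f + f) = (2*f)*(2*f) = 4*f²)
Q(V, T) = -2 - T + V/5 (Q(V, T) = -3 + ((1 + V/5) - T) = -3 + (1 - T + V/5) = -2 - T + V/5)
Q(13, p(3)) - 1*(-40) = (-2 - 4*3² + (⅕)*13) - 1*(-40) = (-2 - 4*9 + 13/5) + 40 = (-2 - 1*36 + 13/5) + 40 = (-2 - 36 + 13/5) + 40 = -177/5 + 40 = 23/5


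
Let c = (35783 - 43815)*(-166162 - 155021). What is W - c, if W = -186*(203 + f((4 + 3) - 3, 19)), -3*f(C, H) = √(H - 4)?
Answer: -2579779614 + 62*√15 ≈ -2.5798e+9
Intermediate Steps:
f(C, H) = -√(-4 + H)/3 (f(C, H) = -√(H - 4)/3 = -√(-4 + H)/3)
c = 2579741856 (c = -8032*(-321183) = 2579741856)
W = -37758 + 62*√15 (W = -186*(203 - √(-4 + 19)/3) = -186*(203 - √15/3) = -37758 + 62*√15 ≈ -37518.)
W - c = (-37758 + 62*√15) - 1*2579741856 = (-37758 + 62*√15) - 2579741856 = -2579779614 + 62*√15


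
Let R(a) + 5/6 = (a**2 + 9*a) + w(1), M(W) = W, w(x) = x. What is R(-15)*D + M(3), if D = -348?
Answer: -31375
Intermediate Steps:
R(a) = 1/6 + a**2 + 9*a (R(a) = -5/6 + ((a**2 + 9*a) + 1) = -5/6 + (1 + a**2 + 9*a) = 1/6 + a**2 + 9*a)
R(-15)*D + M(3) = (1/6 + (-15)**2 + 9*(-15))*(-348) + 3 = (1/6 + 225 - 135)*(-348) + 3 = (541/6)*(-348) + 3 = -31378 + 3 = -31375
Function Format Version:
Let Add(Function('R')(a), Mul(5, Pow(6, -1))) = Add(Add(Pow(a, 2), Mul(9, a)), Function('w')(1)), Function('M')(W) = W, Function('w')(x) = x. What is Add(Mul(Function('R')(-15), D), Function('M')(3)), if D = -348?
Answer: -31375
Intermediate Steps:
Function('R')(a) = Add(Rational(1, 6), Pow(a, 2), Mul(9, a)) (Function('R')(a) = Add(Rational(-5, 6), Add(Add(Pow(a, 2), Mul(9, a)), 1)) = Add(Rational(-5, 6), Add(1, Pow(a, 2), Mul(9, a))) = Add(Rational(1, 6), Pow(a, 2), Mul(9, a)))
Add(Mul(Function('R')(-15), D), Function('M')(3)) = Add(Mul(Add(Rational(1, 6), Pow(-15, 2), Mul(9, -15)), -348), 3) = Add(Mul(Add(Rational(1, 6), 225, -135), -348), 3) = Add(Mul(Rational(541, 6), -348), 3) = Add(-31378, 3) = -31375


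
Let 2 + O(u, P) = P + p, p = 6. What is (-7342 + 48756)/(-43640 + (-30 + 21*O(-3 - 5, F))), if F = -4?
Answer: -20707/21835 ≈ -0.94834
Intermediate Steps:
O(u, P) = 4 + P (O(u, P) = -2 + (P + 6) = -2 + (6 + P) = 4 + P)
(-7342 + 48756)/(-43640 + (-30 + 21*O(-3 - 5, F))) = (-7342 + 48756)/(-43640 + (-30 + 21*(4 - 4))) = 41414/(-43640 + (-30 + 21*0)) = 41414/(-43640 + (-30 + 0)) = 41414/(-43640 - 30) = 41414/(-43670) = 41414*(-1/43670) = -20707/21835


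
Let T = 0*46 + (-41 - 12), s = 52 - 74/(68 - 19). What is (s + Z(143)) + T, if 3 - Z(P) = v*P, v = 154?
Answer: -1079054/49 ≈ -22022.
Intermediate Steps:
Z(P) = 3 - 154*P
s = 2474/49 (s = 52 - 74/49 = 2474/49 ≈ 50.490)
T = -53 (T = 0 - 53 = -53)
(s + Z(143)) + T = (2474/49 + (3 - 154*143)) - 53 = (2474/49 + (3 - 22022)) - 53 = (2474/49 - 22019) - 53 = -1076457/49 - 53 = -1079054/49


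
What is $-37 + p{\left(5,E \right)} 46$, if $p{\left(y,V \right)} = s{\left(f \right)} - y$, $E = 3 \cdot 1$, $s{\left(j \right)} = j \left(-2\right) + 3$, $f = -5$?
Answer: $331$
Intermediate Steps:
$s{\left(j \right)} = 3 - 2 j$ ($s{\left(j \right)} = - 2 j + 3 = 3 - 2 j$)
$E = 3$
$p{\left(y,V \right)} = 13 - y$ ($p{\left(y,V \right)} = \left(3 - -10\right) - y = \left(3 + 10\right) - y = 13 - y$)
$-37 + p{\left(5,E \right)} 46 = -37 + \left(13 - 5\right) 46 = -37 + 8 \cdot 46 = -37 + 368 = 331$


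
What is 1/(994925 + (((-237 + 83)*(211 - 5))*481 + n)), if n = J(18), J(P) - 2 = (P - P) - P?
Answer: -1/14264335 ≈ -7.0105e-8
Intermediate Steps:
J(P) = 2 - P (J(P) = 2 + ((P - P) - P) = 2 + (0 - P) = 2 - P)
n = -16 (n = 2 - 1*18 = 2 - 18 = -16)
1/(994925 + (((-237 + 83)*(211 - 5))*481 + n)) = 1/(994925 + (((-237 + 83)*(211 - 5))*481 - 16)) = 1/(994925 + (-154*206*481 - 16)) = 1/(994925 + (-31724*481 - 16)) = 1/(994925 + (-15259244 - 16)) = 1/(994925 - 15259260) = 1/(-14264335) = -1/14264335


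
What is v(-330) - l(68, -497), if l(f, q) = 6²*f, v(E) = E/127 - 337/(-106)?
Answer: -32947157/13462 ≈ -2447.4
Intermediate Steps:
v(E) = 337/106 + E/127 (v(E) = E*(1/127) - 337*(-1/106) = E/127 + 337/106 = 337/106 + E/127)
l(f, q) = 36*f
v(-330) - l(68, -497) = (337/106 + (1/127)*(-330)) - 36*68 = (337/106 - 330/127) - 1*2448 = 7819/13462 - 2448 = -32947157/13462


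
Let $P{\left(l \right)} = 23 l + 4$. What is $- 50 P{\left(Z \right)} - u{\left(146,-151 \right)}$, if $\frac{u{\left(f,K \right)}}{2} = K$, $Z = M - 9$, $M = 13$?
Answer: $-4498$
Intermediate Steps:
$Z = 4$ ($Z = 13 - 9 = 4$)
$P{\left(l \right)} = 4 + 23 l$
$u{\left(f,K \right)} = 2 K$
$- 50 P{\left(Z \right)} - u{\left(146,-151 \right)} = - 50 \left(4 + 23 \cdot 4\right) - 2 \left(-151\right) = - 50 \left(4 + 92\right) - -302 = \left(-50\right) 96 + 302 = -4800 + 302 = -4498$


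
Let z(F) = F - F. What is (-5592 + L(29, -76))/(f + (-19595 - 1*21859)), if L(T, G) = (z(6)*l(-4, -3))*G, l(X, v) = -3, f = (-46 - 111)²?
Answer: 5592/16805 ≈ 0.33276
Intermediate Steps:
f = 24649 (f = (-157)² = 24649)
z(F) = 0
L(T, G) = 0 (L(T, G) = (0*(-3))*G = 0*G = 0)
(-5592 + L(29, -76))/(f + (-19595 - 1*21859)) = (-5592 + 0)/(24649 + (-19595 - 1*21859)) = -5592/(24649 + (-19595 - 21859)) = -5592/(24649 - 41454) = -5592/(-16805) = -5592*(-1/16805) = 5592/16805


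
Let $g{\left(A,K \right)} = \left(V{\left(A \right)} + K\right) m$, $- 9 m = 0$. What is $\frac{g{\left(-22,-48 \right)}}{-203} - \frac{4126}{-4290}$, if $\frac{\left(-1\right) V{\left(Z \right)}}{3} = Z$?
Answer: $\frac{2063}{2145} \approx 0.96177$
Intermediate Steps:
$m = 0$ ($m = \left(- \frac{1}{9}\right) 0 = 0$)
$V{\left(Z \right)} = - 3 Z$
$g{\left(A,K \right)} = 0$ ($g{\left(A,K \right)} = \left(- 3 A + K\right) 0 = \left(K - 3 A\right) 0 = 0$)
$\frac{g{\left(-22,-48 \right)}}{-203} - \frac{4126}{-4290} = \frac{0}{-203} - \frac{4126}{-4290} = 0 \left(- \frac{1}{203}\right) - - \frac{2063}{2145} = 0 + \frac{2063}{2145} = \frac{2063}{2145}$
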